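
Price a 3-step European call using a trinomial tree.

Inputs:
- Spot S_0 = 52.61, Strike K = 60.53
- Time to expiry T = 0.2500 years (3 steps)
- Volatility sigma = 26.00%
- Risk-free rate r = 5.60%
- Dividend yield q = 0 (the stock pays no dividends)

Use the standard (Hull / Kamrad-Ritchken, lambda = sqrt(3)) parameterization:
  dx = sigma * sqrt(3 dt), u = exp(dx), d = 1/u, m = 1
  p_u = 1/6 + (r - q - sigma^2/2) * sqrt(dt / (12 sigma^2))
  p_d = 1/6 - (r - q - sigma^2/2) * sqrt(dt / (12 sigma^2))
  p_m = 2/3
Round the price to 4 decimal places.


dt = T/N = 0.083333; dx = sigma*sqrt(3*dt) = 0.130000
u = exp(dx) = 1.138828; d = 1/u = 0.878095
p_u = 0.173782, p_m = 0.666667, p_d = 0.159551
Discount per step: exp(-r*dt) = 0.995344
Stock lattice S(k, j) with j the centered position index:
  k=0: S(0,+0) = 52.6100
  k=1: S(1,-1) = 46.1966; S(1,+0) = 52.6100; S(1,+1) = 59.9138
  k=2: S(2,-2) = 40.5650; S(2,-1) = 46.1966; S(2,+0) = 52.6100; S(2,+1) = 59.9138; S(2,+2) = 68.2315
  k=3: S(3,-3) = 35.6200; S(3,-2) = 40.5650; S(3,-1) = 46.1966; S(3,+0) = 52.6100; S(3,+1) = 59.9138; S(3,+2) = 68.2315; S(3,+3) = 77.7040
Terminal payoffs V(N, j) = max(S_T - K, 0):
  V(3,-3) = 0.000000; V(3,-2) = 0.000000; V(3,-1) = 0.000000; V(3,+0) = 0.000000; V(3,+1) = 0.000000; V(3,+2) = 7.701492; V(3,+3) = 17.173960
Backward induction: V(k, j) = exp(-r*dt) * [p_u * V(k+1, j+1) + p_m * V(k+1, j) + p_d * V(k+1, j-1)]
  V(2,-2) = exp(-r*dt) * [p_u*0.000000 + p_m*0.000000 + p_d*0.000000] = 0.000000
  V(2,-1) = exp(-r*dt) * [p_u*0.000000 + p_m*0.000000 + p_d*0.000000] = 0.000000
  V(2,+0) = exp(-r*dt) * [p_u*0.000000 + p_m*0.000000 + p_d*0.000000] = 0.000000
  V(2,+1) = exp(-r*dt) * [p_u*7.701492 + p_m*0.000000 + p_d*0.000000] = 1.332150
  V(2,+2) = exp(-r*dt) * [p_u*17.173960 + p_m*7.701492 + p_d*0.000000] = 8.081054
  V(1,-1) = exp(-r*dt) * [p_u*0.000000 + p_m*0.000000 + p_d*0.000000] = 0.000000
  V(1,+0) = exp(-r*dt) * [p_u*1.332150 + p_m*0.000000 + p_d*0.000000] = 0.230426
  V(1,+1) = exp(-r*dt) * [p_u*8.081054 + p_m*1.332150 + p_d*0.000000] = 2.281769
  V(0,+0) = exp(-r*dt) * [p_u*2.281769 + p_m*0.230426 + p_d*0.000000] = 0.547586

Answer: Price = V(0,0) = 0.5476


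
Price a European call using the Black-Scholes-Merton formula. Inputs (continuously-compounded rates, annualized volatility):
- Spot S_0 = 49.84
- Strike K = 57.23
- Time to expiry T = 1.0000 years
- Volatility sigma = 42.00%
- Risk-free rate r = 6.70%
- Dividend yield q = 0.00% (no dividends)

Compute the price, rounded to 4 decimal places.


Answer: Price = 6.8771

Derivation:
d1 = (ln(S/K) + (r - q + 0.5*sigma^2) * T) / (sigma * sqrt(T)) = 0.04033247
d2 = d1 - sigma * sqrt(T) = -0.37966753
exp(-rT) = 0.93519520; exp(-qT) = 1.00000000
C = S_0 * exp(-qT) * N(d1) - K * exp(-rT) * N(d2)
N(d1) = 0.51608597; N(d2) = 0.35209611
C = 49.8400 * 1.00000000 * 0.51608597 - 57.2300 * 0.93519520 * 0.35209611 = 6.8771


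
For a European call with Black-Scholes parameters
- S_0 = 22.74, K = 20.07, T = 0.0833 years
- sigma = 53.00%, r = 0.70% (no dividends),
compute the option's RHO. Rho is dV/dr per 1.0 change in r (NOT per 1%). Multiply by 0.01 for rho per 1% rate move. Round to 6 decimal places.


d1 = 0.8968059410; d2 = 0.7438387223
phi(d1) = 0.2668498920; exp(-qT) = 1.0000000000; exp(-rT) = 0.9994170700
N(d2) = 0.7715129746
Rho = K*T*exp(-rT)*N(d2) = 20.0700 * 0.0833 * 0.9994170700 * 0.7715129746 = 1.289087

Answer: Rho = 1.289087


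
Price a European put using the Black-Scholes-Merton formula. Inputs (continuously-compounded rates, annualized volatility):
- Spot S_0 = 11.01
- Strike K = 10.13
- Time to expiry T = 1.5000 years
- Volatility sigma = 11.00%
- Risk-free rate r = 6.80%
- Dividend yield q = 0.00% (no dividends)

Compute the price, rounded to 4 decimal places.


Answer: Price = 0.0522

Derivation:
d1 = (ln(S/K) + (r - q + 0.5*sigma^2) * T) / (sigma * sqrt(T)) = 1.44280611
d2 = d1 - sigma * sqrt(T) = 1.30808418
exp(-rT) = 0.90302955; exp(-qT) = 1.00000000
P = K * exp(-rT) * N(-d2) - S_0 * exp(-qT) * N(-d1)
N(-d1) = 0.07453755; N(-d2) = 0.09542238
P = 10.1300 * 0.90302955 * 0.09542238 - 11.0100 * 1.00000000 * 0.07453755 = 0.0522


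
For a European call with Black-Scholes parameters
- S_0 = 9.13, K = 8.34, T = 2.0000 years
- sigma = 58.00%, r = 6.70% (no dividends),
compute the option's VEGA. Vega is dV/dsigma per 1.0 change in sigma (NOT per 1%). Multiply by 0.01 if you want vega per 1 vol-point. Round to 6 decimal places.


d1 = 0.6838240447; d2 = -0.1364198214
phi(d1) = 0.3157684159; exp(-qT) = 1.0000000000; exp(-rT) = 0.8745900646
Vega = S * exp(-qT) * phi(d1) * sqrt(T) = 9.1300 * 1.0000000000 * 0.3157684159 * 1.4142135624 = 4.077129

Answer: Vega = 4.077129


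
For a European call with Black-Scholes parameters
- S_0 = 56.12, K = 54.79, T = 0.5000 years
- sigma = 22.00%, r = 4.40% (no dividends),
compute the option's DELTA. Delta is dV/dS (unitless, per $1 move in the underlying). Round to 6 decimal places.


d1 = 0.3733816912; d2 = 0.2178181994
phi(d1) = 0.3720803413; exp(-qT) = 1.0000000000; exp(-rT) = 0.9782402351
N(d1) = 0.6455678079
Delta = exp(-qT) * N(d1) = 1.0000000000 * 0.6455678079 = 0.645568

Answer: Delta = 0.645568


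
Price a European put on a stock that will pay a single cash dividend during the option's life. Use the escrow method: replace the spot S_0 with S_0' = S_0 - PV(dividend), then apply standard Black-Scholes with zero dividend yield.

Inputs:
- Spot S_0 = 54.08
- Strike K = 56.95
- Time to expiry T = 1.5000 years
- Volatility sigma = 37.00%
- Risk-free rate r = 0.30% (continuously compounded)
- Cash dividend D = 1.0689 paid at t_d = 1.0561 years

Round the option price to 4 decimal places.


PV(D) = D * exp(-r * t_d) = 1.0689 * 0.99683671 = 1.06551876
S_0' = S_0 - PV(D) = 54.0800 - 1.06551876 = 53.01448124
d1 = (ln(S_0'/K) + (r + sigma^2/2)*T) / (sigma*sqrt(T)) = 0.07848610
d2 = d1 - sigma*sqrt(T) = -0.37466950
exp(-rT) = 0.99551011
N(-d1) = 0.46872069; N(-d2) = 0.64604686
P = K * exp(-rT) * N(-d2) - S_0' * N(-d1) = 56.9500 * 0.99551011 * 0.64604686 - 53.01448124 * 0.46872069 = 11.7782

Answer: Price = 11.7782


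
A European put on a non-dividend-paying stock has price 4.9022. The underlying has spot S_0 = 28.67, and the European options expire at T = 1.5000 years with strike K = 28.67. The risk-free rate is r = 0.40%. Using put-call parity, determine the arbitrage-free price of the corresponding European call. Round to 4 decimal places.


Answer: Call price = 5.0737

Derivation:
Put-call parity: C - P = S_0 * exp(-qT) - K * exp(-rT).
S_0 * exp(-qT) = 28.6700 * 1.00000000 = 28.67000000
K * exp(-rT) = 28.6700 * 0.99401796 = 28.49849503
C = P + S*exp(-qT) - K*exp(-rT)
C = 4.9022 + 28.67000000 - 28.49849503 = 5.0737


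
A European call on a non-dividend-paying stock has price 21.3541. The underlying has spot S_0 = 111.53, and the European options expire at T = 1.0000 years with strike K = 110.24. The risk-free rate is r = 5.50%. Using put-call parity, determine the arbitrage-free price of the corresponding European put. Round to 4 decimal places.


Answer: Put price = 14.1646

Derivation:
Put-call parity: C - P = S_0 * exp(-qT) - K * exp(-rT).
S_0 * exp(-qT) = 111.5300 * 1.00000000 = 111.53000000
K * exp(-rT) = 110.2400 * 0.94648515 = 104.34052271
P = C - S*exp(-qT) + K*exp(-rT)
P = 21.3541 - 111.53000000 + 104.34052271 = 14.1646


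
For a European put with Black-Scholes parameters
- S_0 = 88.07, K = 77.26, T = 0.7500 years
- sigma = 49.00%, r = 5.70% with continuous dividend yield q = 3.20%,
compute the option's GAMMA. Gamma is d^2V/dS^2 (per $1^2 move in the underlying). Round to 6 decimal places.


Answer: Gamma = 0.008884

Derivation:
d1 = 0.5649622072; d2 = 0.1406097594
phi(d1) = 0.3400952067; exp(-qT) = 0.9762857098; exp(-rT) = 0.9581508979
Gamma = exp(-qT) * phi(d1) / (S * sigma * sqrt(T)) = 0.9762857098 * 0.3400952067 / (88.0700 * 0.4900 * 0.8660254038) = 0.008884


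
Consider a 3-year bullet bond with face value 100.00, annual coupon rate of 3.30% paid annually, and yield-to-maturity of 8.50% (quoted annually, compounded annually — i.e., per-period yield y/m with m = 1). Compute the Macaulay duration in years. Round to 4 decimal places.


Coupon per period c = face * coupon_rate / m = 3.300000
Periods per year m = 1; per-period yield y/m = 0.085000
Number of cashflows N = 3
Cashflows (t years, CF_t, discount factor 1/(1+y/m)^(m*t), PV):
  t = 1.0000: CF_t = 3.300000, DF = 0.921659, PV = 3.041475
  t = 2.0000: CF_t = 3.300000, DF = 0.849455, PV = 2.803202
  t = 3.0000: CF_t = 103.300000, DF = 0.782908, PV = 80.874407
Price P = sum_t PV_t = 86.719084
Macaulay numerator sum_t t * PV_t:
  t * PV_t at t = 1.0000: 3.041475
  t * PV_t at t = 2.0000: 5.606405
  t * PV_t at t = 3.0000: 242.623220
Macaulay duration D = (sum_t t * PV_t) / P = 251.271099 / 86.719084 = 2.897529

Answer: Macaulay duration = 2.8975 years


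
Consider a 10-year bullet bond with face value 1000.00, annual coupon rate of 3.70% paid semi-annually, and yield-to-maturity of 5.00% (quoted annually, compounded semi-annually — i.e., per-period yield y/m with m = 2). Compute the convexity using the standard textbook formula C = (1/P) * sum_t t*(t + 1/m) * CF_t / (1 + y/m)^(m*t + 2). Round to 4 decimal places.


Answer: Convexity = 78.2744

Derivation:
Coupon per period c = face * coupon_rate / m = 18.500000
Periods per year m = 2; per-period yield y/m = 0.025000
Number of cashflows N = 20
Cashflows (t years, CF_t, discount factor 1/(1+y/m)^(m*t), PV):
  t = 0.5000: CF_t = 18.500000, DF = 0.975610, PV = 18.048780
  t = 1.0000: CF_t = 18.500000, DF = 0.951814, PV = 17.608566
  t = 1.5000: CF_t = 18.500000, DF = 0.928599, PV = 17.179089
  t = 2.0000: CF_t = 18.500000, DF = 0.905951, PV = 16.760087
  t = 2.5000: CF_t = 18.500000, DF = 0.883854, PV = 16.351304
  t = 3.0000: CF_t = 18.500000, DF = 0.862297, PV = 15.952492
  t = 3.5000: CF_t = 18.500000, DF = 0.841265, PV = 15.563407
  t = 4.0000: CF_t = 18.500000, DF = 0.820747, PV = 15.183812
  t = 4.5000: CF_t = 18.500000, DF = 0.800728, PV = 14.813475
  t = 5.0000: CF_t = 18.500000, DF = 0.781198, PV = 14.452170
  t = 5.5000: CF_t = 18.500000, DF = 0.762145, PV = 14.099678
  t = 6.0000: CF_t = 18.500000, DF = 0.743556, PV = 13.755784
  t = 6.5000: CF_t = 18.500000, DF = 0.725420, PV = 13.420277
  t = 7.0000: CF_t = 18.500000, DF = 0.707727, PV = 13.092953
  t = 7.5000: CF_t = 18.500000, DF = 0.690466, PV = 12.773613
  t = 8.0000: CF_t = 18.500000, DF = 0.673625, PV = 12.462061
  t = 8.5000: CF_t = 18.500000, DF = 0.657195, PV = 12.158109
  t = 9.0000: CF_t = 18.500000, DF = 0.641166, PV = 11.861569
  t = 9.5000: CF_t = 18.500000, DF = 0.625528, PV = 11.572263
  t = 10.0000: CF_t = 1018.500000, DF = 0.610271, PV = 621.560955
Price P = sum_t PV_t = 898.670445
Convexity numerator sum_t t*(t + 1/m) * CF_t / (1+y/m)^(m*t + 2):
  t = 0.5000: term = 8.589545
  t = 1.0000: term = 25.140130
  t = 1.5000: term = 49.053913
  t = 2.0000: term = 79.762460
  t = 2.5000: term = 116.725551
  t = 3.0000: term = 159.430021
  t = 3.5000: term = 207.388646
  t = 4.0000: term = 260.139068
  t = 4.5000: term = 317.242766
  t = 5.0000: term = 378.284057
  t = 5.5000: term = 442.869139
  t = 6.0000: term = 510.625172
  t = 6.5000: term = 581.199382
  t = 7.0000: term = 654.258217
  t = 7.5000: term = 729.486513
  t = 8.0000: term = 806.586714
  t = 8.5000: term = 885.278101
  t = 9.0000: term = 965.296064
  t = 9.5000: term = 1046.391397
  t = 10.0000: term = 62119.119864
Convexity = (1/P) * sum = 70342.866719 / 898.670445 = 78.274374


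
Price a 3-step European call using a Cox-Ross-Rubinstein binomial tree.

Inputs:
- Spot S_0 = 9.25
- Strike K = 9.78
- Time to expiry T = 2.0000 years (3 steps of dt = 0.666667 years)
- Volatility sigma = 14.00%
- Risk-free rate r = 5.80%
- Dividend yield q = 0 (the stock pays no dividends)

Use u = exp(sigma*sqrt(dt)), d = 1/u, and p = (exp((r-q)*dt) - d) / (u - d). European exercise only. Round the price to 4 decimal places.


dt = T/N = 0.666667
u = exp(sigma*sqrt(dt)) = 1.121099; d = 1/u = 0.891982
p = (exp((r-q)*dt) - d) / (u - d) = 0.643523
Discount per step: exp(-r*dt) = 0.962071
Stock lattice S(k, i) with i counting down-moves:
  k=0: S(0,0) = 9.2500
  k=1: S(1,0) = 10.3702; S(1,1) = 8.2508
  k=2: S(2,0) = 11.6260; S(2,1) = 9.2500; S(2,2) = 7.3596
  k=3: S(3,0) = 13.0339; S(3,1) = 10.3702; S(3,2) = 8.2508; S(3,3) = 6.5646
Terminal payoffs V(N, i) = max(S_T - K, 0):
  V(3,0) = 3.253880; V(3,1) = 0.590166; V(3,2) = 0.000000; V(3,3) = 0.000000
Backward induction: V(k, i) = exp(-r*dt) * [p * V(k+1, i) + (1-p) * V(k+1, i+1)].
  V(2,0) = exp(-r*dt) * [p*3.253880 + (1-p)*0.590166] = 2.216926
  V(2,1) = exp(-r*dt) * [p*0.590166 + (1-p)*0.000000] = 0.365381
  V(2,2) = exp(-r*dt) * [p*0.000000 + (1-p)*0.000000] = 0.000000
  V(1,0) = exp(-r*dt) * [p*2.216926 + (1-p)*0.365381] = 1.497841
  V(1,1) = exp(-r*dt) * [p*0.365381 + (1-p)*0.000000] = 0.226213
  V(0,0) = exp(-r*dt) * [p*1.497841 + (1-p)*0.226213] = 1.004917

Answer: Price = V(0,0) = 1.0049


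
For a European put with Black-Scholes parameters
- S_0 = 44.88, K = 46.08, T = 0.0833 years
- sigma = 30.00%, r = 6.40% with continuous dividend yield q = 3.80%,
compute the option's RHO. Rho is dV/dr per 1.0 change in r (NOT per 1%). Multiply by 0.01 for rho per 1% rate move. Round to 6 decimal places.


Answer: Rho = -2.392634

Derivation:
d1 = -0.2364428434; d2 = -0.3230280615
phi(d1) = 0.3879452171; exp(-qT) = 0.9968396046; exp(-rT) = 0.9946829856
N(-d2) = 0.6266630048
Rho = -K*T*exp(-rT)*N(-d2) = -46.0800 * 0.0833 * 0.9946829856 * 0.6266630048 = -2.392634


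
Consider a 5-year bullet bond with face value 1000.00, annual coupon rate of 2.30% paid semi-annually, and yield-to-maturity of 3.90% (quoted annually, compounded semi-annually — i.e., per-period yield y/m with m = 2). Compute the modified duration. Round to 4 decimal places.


Answer: Modified duration = 4.6493

Derivation:
Coupon per period c = face * coupon_rate / m = 11.500000
Periods per year m = 2; per-period yield y/m = 0.019500
Number of cashflows N = 10
Cashflows (t years, CF_t, discount factor 1/(1+y/m)^(m*t), PV):
  t = 0.5000: CF_t = 11.500000, DF = 0.980873, PV = 11.280039
  t = 1.0000: CF_t = 11.500000, DF = 0.962112, PV = 11.064286
  t = 1.5000: CF_t = 11.500000, DF = 0.943709, PV = 10.852659
  t = 2.0000: CF_t = 11.500000, DF = 0.925659, PV = 10.645080
  t = 2.5000: CF_t = 11.500000, DF = 0.907954, PV = 10.441471
  t = 3.0000: CF_t = 11.500000, DF = 0.890588, PV = 10.241757
  t = 3.5000: CF_t = 11.500000, DF = 0.873553, PV = 10.045862
  t = 4.0000: CF_t = 11.500000, DF = 0.856845, PV = 9.853715
  t = 4.5000: CF_t = 11.500000, DF = 0.840456, PV = 9.665243
  t = 5.0000: CF_t = 1011.500000, DF = 0.824380, PV = 833.860854
Price P = sum_t PV_t = 927.950965
First compute Macaulay numerator sum_t t * PV_t:
  t * PV_t at t = 0.5000: 5.640020
  t * PV_t at t = 1.0000: 11.064286
  t * PV_t at t = 1.5000: 16.278988
  t * PV_t at t = 2.0000: 21.290160
  t * PV_t at t = 2.5000: 26.103678
  t * PV_t at t = 3.0000: 30.725270
  t * PV_t at t = 3.5000: 35.160519
  t * PV_t at t = 4.0000: 39.414860
  t * PV_t at t = 4.5000: 43.493593
  t * PV_t at t = 5.0000: 4169.304268
Macaulay duration D = 4398.475641 / 927.950965 = 4.739987
Modified duration = D / (1 + y/m) = 4.739987 / (1 + 0.019500) = 4.649325


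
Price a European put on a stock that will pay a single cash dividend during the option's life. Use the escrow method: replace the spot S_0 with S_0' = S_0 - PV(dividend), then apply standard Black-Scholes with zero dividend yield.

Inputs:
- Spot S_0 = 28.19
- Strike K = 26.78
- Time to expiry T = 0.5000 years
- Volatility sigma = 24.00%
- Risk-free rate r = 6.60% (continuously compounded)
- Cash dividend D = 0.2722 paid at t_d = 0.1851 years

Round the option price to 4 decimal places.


Answer: Price = 0.9880

Derivation:
PV(D) = D * exp(-r * t_d) = 0.2722 * 0.98785772 = 0.26889487
S_0' = S_0 - PV(D) = 28.1900 - 0.26889487 = 27.92110513
d1 = (ln(S_0'/K) + (r + sigma^2/2)*T) / (sigma*sqrt(T)) = 0.52518894
d2 = d1 - sigma*sqrt(T) = 0.35548331
exp(-rT) = 0.96753856
N(-d1) = 0.29972593; N(-d2) = 0.36111377
P = K * exp(-rT) * N(-d2) - S_0' * N(-d1) = 26.7800 * 0.96753856 * 0.36111377 - 27.92110513 * 0.29972593 = 0.9880


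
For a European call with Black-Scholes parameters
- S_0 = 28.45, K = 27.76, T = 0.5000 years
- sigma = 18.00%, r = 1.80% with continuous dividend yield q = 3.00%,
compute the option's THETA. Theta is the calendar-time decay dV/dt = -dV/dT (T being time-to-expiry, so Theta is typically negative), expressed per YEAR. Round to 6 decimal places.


d1 = 0.2093980840; d2 = 0.0821188634
phi(d1) = 0.3902911375; exp(-qT) = 0.9851119396; exp(-rT) = 0.9910403788
Theta = -S*exp(-qT)*phi(d1)*sigma/(2*sqrt(T)) - r*K*exp(-rT)*N(d2) + q*S*exp(-qT)*N(d1)
N(d1) = 0.5829312558; N(d2) = 0.5327239035; sqrt(T) = 0.7071067812
Term 1 = -28.4500 * 0.9851119396 * 0.3902911375 * 0.1800 / (2 * 0.7071067812) = -1.3922398182
Term 2 = -0.0180 * 27.7600 * 0.9910403788 * 0.5327239035 = -0.2638065053
Term 3 = 0.0300 * 28.4500 * 0.9851119396 * 0.5829312558 = 0.4901245429
Theta = -1.3922398182 + (-0.2638065053) + (0.4901245429) = -1.165922

Answer: Theta = -1.165922


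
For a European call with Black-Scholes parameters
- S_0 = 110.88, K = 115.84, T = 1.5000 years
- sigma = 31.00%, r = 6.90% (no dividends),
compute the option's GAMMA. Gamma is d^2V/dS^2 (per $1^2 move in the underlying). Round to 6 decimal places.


d1 = 0.3471785783; d2 = -0.0324923318
phi(d1) = 0.3756095839; exp(-qT) = 1.0000000000; exp(-rT) = 0.9016760227
Gamma = exp(-qT) * phi(d1) / (S * sigma * sqrt(T)) = 1.0000000000 * 0.3756095839 / (110.8800 * 0.3100 * 1.2247448714) = 0.008922

Answer: Gamma = 0.008922


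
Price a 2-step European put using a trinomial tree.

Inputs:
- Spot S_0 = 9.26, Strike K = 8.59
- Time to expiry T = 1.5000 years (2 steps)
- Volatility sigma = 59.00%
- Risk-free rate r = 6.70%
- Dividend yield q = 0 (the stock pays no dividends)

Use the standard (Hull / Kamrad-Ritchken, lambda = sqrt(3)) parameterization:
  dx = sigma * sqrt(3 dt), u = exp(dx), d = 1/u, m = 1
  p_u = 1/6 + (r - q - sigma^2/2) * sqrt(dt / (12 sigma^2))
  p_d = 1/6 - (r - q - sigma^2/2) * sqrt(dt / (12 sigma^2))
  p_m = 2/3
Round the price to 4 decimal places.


dt = T/N = 0.750000; dx = sigma*sqrt(3*dt) = 0.885000
u = exp(dx) = 2.422984; d = 1/u = 0.412714
p_u = 0.121306, p_m = 0.666667, p_d = 0.212027
Discount per step: exp(-r*dt) = 0.950992
Stock lattice S(k, j) with j the centered position index:
  k=0: S(0,+0) = 9.2600
  k=1: S(1,-1) = 3.8217; S(1,+0) = 9.2600; S(1,+1) = 22.4368
  k=2: S(2,-2) = 1.5773; S(2,-1) = 3.8217; S(2,+0) = 9.2600; S(2,+1) = 22.4368; S(2,+2) = 54.3641
Terminal payoffs V(N, j) = max(K - S_T, 0):
  V(2,-2) = 7.012717; V(2,-1) = 4.768267; V(2,+0) = 0.000000; V(2,+1) = 0.000000; V(2,+2) = 0.000000
Backward induction: V(k, j) = exp(-r*dt) * [p_u * V(k+1, j+1) + p_m * V(k+1, j) + p_d * V(k+1, j-1)]
  V(1,-1) = exp(-r*dt) * [p_u*0.000000 + p_m*4.768267 + p_d*7.012717] = 4.437069
  V(1,+0) = exp(-r*dt) * [p_u*0.000000 + p_m*0.000000 + p_d*4.768267] = 0.961453
  V(1,+1) = exp(-r*dt) * [p_u*0.000000 + p_m*0.000000 + p_d*0.000000] = 0.000000
  V(0,+0) = exp(-r*dt) * [p_u*0.000000 + p_m*0.961453 + p_d*4.437069] = 1.504228

Answer: Price = V(0,0) = 1.5042


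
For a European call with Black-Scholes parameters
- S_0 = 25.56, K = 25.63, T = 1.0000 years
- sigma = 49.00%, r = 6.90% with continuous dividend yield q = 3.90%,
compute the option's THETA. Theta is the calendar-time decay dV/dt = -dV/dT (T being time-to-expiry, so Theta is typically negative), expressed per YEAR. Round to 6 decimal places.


d1 = 0.3006430390; d2 = -0.1893569610
phi(d1) = 0.3813141695; exp(-qT) = 0.9617507091; exp(-rT) = 0.9333266801
Theta = -S*exp(-qT)*phi(d1)*sigma/(2*sqrt(T)) - r*K*exp(-rT)*N(d2) + q*S*exp(-qT)*N(d1)
N(d1) = 0.6181566458; N(d2) = 0.4249065272; sqrt(T) = 1.0000000000
Term 1 = -25.5600 * 0.9617507091 * 0.3813141695 * 0.4900 / (2 * 1.0000000000) = -2.2965314266
Term 2 = -0.0690 * 25.6300 * 0.9333266801 * 0.4249065272 = -0.7013338169
Term 3 = 0.0390 * 25.5600 * 0.9617507091 * 0.6181566458 = 0.5926339326
Theta = -2.2965314266 + (-0.7013338169) + (0.5926339326) = -2.405231

Answer: Theta = -2.405231


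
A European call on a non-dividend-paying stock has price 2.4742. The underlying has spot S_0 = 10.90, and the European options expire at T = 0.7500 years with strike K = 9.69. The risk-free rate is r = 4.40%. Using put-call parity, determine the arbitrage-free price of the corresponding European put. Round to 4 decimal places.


Answer: Put price = 0.9496

Derivation:
Put-call parity: C - P = S_0 * exp(-qT) - K * exp(-rT).
S_0 * exp(-qT) = 10.9000 * 1.00000000 = 10.90000000
K * exp(-rT) = 9.6900 * 0.96753856 = 9.37544864
P = C - S*exp(-qT) + K*exp(-rT)
P = 2.4742 - 10.90000000 + 9.37544864 = 0.9496


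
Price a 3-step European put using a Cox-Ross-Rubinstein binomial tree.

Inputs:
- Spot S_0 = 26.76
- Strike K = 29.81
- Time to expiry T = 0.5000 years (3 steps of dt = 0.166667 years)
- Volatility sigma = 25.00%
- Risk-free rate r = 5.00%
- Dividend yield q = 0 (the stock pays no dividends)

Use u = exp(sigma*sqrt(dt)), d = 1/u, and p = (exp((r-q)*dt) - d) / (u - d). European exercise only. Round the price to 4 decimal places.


Answer: Price = V(0,0) = 3.1869

Derivation:
dt = T/N = 0.166667
u = exp(sigma*sqrt(dt)) = 1.107452; d = 1/u = 0.902974
p = (exp((r-q)*dt) - d) / (u - d) = 0.515431
Discount per step: exp(-r*dt) = 0.991701
Stock lattice S(k, i) with i counting down-moves:
  k=0: S(0,0) = 26.7600
  k=1: S(1,0) = 29.6354; S(1,1) = 24.1636
  k=2: S(2,0) = 32.8198; S(2,1) = 26.7600; S(2,2) = 21.8191
  k=3: S(3,0) = 36.3464; S(3,1) = 29.6354; S(3,2) = 24.1636; S(3,3) = 19.7020
Terminal payoffs V(N, i) = max(K - S_T, 0):
  V(3,0) = 0.000000; V(3,1) = 0.174579; V(3,2) = 5.646429; V(3,3) = 10.107963
Backward induction: V(k, i) = exp(-r*dt) * [p * V(k+1, i) + (1-p) * V(k+1, i+1)].
  V(2,0) = exp(-r*dt) * [p*0.000000 + (1-p)*0.174579] = 0.083893
  V(2,1) = exp(-r*dt) * [p*0.174579 + (1-p)*5.646429] = 2.802616
  V(2,2) = exp(-r*dt) * [p*5.646429 + (1-p)*10.107963] = 7.743551
  V(1,0) = exp(-r*dt) * [p*0.083893 + (1-p)*2.802616] = 1.389673
  V(1,1) = exp(-r*dt) * [p*2.802616 + (1-p)*7.743551] = 5.153713
  V(0,0) = exp(-r*dt) * [p*1.389673 + (1-p)*5.153713] = 3.186942


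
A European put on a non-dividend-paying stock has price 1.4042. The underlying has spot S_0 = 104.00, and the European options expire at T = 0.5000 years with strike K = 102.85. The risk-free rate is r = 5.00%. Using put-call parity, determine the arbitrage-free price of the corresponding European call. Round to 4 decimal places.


Put-call parity: C - P = S_0 * exp(-qT) - K * exp(-rT).
S_0 * exp(-qT) = 104.0000 * 1.00000000 = 104.00000000
K * exp(-rT) = 102.8500 * 0.97530991 = 100.31062445
C = P + S*exp(-qT) - K*exp(-rT)
C = 1.4042 + 104.00000000 - 100.31062445 = 5.0936

Answer: Call price = 5.0936


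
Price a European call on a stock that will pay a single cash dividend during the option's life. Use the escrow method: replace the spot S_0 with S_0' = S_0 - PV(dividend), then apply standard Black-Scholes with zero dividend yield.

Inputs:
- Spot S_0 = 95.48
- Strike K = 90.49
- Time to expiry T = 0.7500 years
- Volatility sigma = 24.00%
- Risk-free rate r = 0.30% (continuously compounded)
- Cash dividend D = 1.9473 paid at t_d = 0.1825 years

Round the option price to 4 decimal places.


Answer: Price = 9.3402

Derivation:
PV(D) = D * exp(-r * t_d) = 1.9473 * 0.99945265 = 1.94623415
S_0' = S_0 - PV(D) = 95.4800 - 1.94623415 = 93.53376585
d1 = (ln(S_0'/K) + (r + sigma^2/2)*T) / (sigma*sqrt(T)) = 0.27391977
d2 = d1 - sigma*sqrt(T) = 0.06607368
exp(-rT) = 0.99775253
N(d1) = 0.60792686; N(d2) = 0.52634042
C = S_0' * N(d1) - K * exp(-rT) * N(d2) = 93.53376585 * 0.60792686 - 90.4900 * 0.99775253 * 0.52634042 = 9.3402


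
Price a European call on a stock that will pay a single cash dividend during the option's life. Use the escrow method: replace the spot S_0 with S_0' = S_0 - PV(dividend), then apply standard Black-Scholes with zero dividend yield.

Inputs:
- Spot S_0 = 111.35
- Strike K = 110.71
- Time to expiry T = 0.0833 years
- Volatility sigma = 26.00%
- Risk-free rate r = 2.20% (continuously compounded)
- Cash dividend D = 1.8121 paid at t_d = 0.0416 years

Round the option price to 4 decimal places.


Answer: Price = 2.8317

Derivation:
PV(D) = D * exp(-r * t_d) = 1.8121 * 0.99908522 = 1.81044232
S_0' = S_0 - PV(D) = 111.3500 - 1.81044232 = 109.53955768
d1 = (ln(S_0'/K) + (r + sigma^2/2)*T) / (sigma*sqrt(T)) = -0.07969412
d2 = d1 - sigma*sqrt(T) = -0.15473464
exp(-rT) = 0.99816908
N(d1) = 0.46824027; N(d2) = 0.43851526
C = S_0' * N(d1) - K * exp(-rT) * N(d2) = 109.53955768 * 0.46824027 - 110.7100 * 0.99816908 * 0.43851526 = 2.8317


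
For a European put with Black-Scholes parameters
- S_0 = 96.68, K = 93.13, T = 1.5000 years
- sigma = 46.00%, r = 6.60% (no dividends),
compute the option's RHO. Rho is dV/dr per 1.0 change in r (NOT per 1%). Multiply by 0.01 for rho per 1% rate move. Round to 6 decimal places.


d1 = 0.5238183925; d2 = -0.0395642483
phi(d1) = 0.3477987096; exp(-qT) = 1.0000000000; exp(-rT) = 0.9057427080
N(-d2) = 0.5157797346
Rho = -K*T*exp(-rT)*N(-d2) = -93.1300 * 1.5000 * 0.9057427080 * 0.5157797346 = -65.260438

Answer: Rho = -65.260438


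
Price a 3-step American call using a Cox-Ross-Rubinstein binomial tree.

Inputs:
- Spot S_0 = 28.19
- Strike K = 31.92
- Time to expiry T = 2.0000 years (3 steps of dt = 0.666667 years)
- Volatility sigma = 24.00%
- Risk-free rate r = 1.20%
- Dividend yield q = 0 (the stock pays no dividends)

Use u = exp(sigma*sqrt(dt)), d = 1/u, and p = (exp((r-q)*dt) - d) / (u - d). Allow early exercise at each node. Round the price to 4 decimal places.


dt = T/N = 0.666667
u = exp(sigma*sqrt(dt)) = 1.216477; d = 1/u = 0.822046
p = (exp((r-q)*dt) - d) / (u - d) = 0.471530
Discount per step: exp(-r*dt) = 0.992032
Stock lattice S(k, i) with i counting down-moves:
  k=0: S(0,0) = 28.1900
  k=1: S(1,0) = 34.2925; S(1,1) = 23.1735
  k=2: S(2,0) = 41.7160; S(2,1) = 28.1900; S(2,2) = 19.0497
  k=3: S(3,0) = 50.7466; S(3,1) = 34.2925; S(3,2) = 23.1735; S(3,3) = 15.6597
Terminal payoffs V(N, i) = max(S_T - K, 0):
  V(3,0) = 18.826611; V(3,1) = 2.372494; V(3,2) = 0.000000; V(3,3) = 0.000000
Backward induction: V(k, i) = exp(-r*dt) * [p * V(k+1, i) + (1-p) * V(k+1, i+1)]; then take max(V_cont, immediate exercise) for American.
  V(2,0) = exp(-r*dt) * [p*18.826611 + (1-p)*2.372494] = 10.050379; exercise = 9.796038; V(2,0) = max -> 10.050379
  V(2,1) = exp(-r*dt) * [p*2.372494 + (1-p)*0.000000] = 1.109788; exercise = 0.000000; V(2,1) = max -> 1.109788
  V(2,2) = exp(-r*dt) * [p*0.000000 + (1-p)*0.000000] = 0.000000; exercise = 0.000000; V(2,2) = max -> 0.000000
  V(1,0) = exp(-r*dt) * [p*10.050379 + (1-p)*1.109788] = 5.283111; exercise = 2.372494; V(1,0) = max -> 5.283111
  V(1,1) = exp(-r*dt) * [p*1.109788 + (1-p)*0.000000] = 0.519129; exercise = 0.000000; V(1,1) = max -> 0.519129
  V(0,0) = exp(-r*dt) * [p*5.283111 + (1-p)*0.519129] = 2.743454; exercise = 0.000000; V(0,0) = max -> 2.743454

Answer: Price = V(0,0) = 2.7435


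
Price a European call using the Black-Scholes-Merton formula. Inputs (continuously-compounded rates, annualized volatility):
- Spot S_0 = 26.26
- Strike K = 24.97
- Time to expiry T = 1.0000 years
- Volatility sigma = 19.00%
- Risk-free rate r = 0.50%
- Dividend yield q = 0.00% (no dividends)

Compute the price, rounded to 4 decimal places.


Answer: Price = 2.7225

Derivation:
d1 = (ln(S/K) + (r - q + 0.5*sigma^2) * T) / (sigma * sqrt(T)) = 0.38643034
d2 = d1 - sigma * sqrt(T) = 0.19643034
exp(-rT) = 0.99501248; exp(-qT) = 1.00000000
C = S_0 * exp(-qT) * N(d1) - K * exp(-rT) * N(d2)
N(d1) = 0.65041101; N(d2) = 0.57786332
C = 26.2600 * 1.00000000 * 0.65041101 - 24.9700 * 0.99501248 * 0.57786332 = 2.7225


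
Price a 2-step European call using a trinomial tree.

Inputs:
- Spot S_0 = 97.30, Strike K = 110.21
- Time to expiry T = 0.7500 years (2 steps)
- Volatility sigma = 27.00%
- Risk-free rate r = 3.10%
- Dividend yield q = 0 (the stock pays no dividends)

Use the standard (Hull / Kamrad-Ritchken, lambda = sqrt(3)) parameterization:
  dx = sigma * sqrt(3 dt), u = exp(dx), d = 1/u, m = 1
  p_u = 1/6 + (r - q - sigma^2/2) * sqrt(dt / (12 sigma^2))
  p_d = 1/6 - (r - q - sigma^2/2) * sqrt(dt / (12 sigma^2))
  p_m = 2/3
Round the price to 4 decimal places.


Answer: Price = V(0,0) = 5.7318

Derivation:
dt = T/N = 0.375000; dx = sigma*sqrt(3*dt) = 0.286378
u = exp(dx) = 1.331596; d = 1/u = 0.750979
p_u = 0.163098, p_m = 0.666667, p_d = 0.170235
Discount per step: exp(-r*dt) = 0.988442
Stock lattice S(k, j) with j the centered position index:
  k=0: S(0,+0) = 97.3000
  k=1: S(1,-1) = 73.0702; S(1,+0) = 97.3000; S(1,+1) = 129.5643
  k=2: S(2,-2) = 54.8742; S(2,-1) = 73.0702; S(2,+0) = 97.3000; S(2,+1) = 129.5643; S(2,+2) = 172.5273
Terminal payoffs V(N, j) = max(S_T - K, 0):
  V(2,-2) = 0.000000; V(2,-1) = 0.000000; V(2,+0) = 0.000000; V(2,+1) = 19.354294; V(2,+2) = 62.317300
Backward induction: V(k, j) = exp(-r*dt) * [p_u * V(k+1, j+1) + p_m * V(k+1, j) + p_d * V(k+1, j-1)]
  V(1,-1) = exp(-r*dt) * [p_u*0.000000 + p_m*0.000000 + p_d*0.000000] = 0.000000
  V(1,+0) = exp(-r*dt) * [p_u*19.354294 + p_m*0.000000 + p_d*0.000000] = 3.120171
  V(1,+1) = exp(-r*dt) * [p_u*62.317300 + p_m*19.354294 + p_d*0.000000] = 22.800116
  V(0,+0) = exp(-r*dt) * [p_u*22.800116 + p_m*3.120171 + p_d*0.000000] = 5.731756


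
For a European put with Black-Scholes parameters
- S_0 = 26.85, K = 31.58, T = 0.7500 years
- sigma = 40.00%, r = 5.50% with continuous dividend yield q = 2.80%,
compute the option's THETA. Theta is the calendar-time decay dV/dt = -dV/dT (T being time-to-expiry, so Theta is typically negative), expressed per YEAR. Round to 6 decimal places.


Answer: Theta = -1.592163

Derivation:
d1 = -0.2367372467; d2 = -0.5831474082
phi(d1) = 0.3879181966; exp(-qT) = 0.9792189646; exp(-rT) = 0.9595892027
Theta = -S*exp(-qT)*phi(d1)*sigma/(2*sqrt(T)) + r*K*exp(-rT)*N(-d2) - q*S*exp(-qT)*N(-d1)
N(-d1) = 0.5935696813; N(-d2) = 0.7201029642; sqrt(T) = 0.8660254038
Term 1 = -26.8500 * 0.9792189646 * 0.3879181966 * 0.4000 / (2 * 0.8660254038) = -2.3553943123
Term 2 = 0.0550 * 31.5800 * 0.9595892027 * 0.7201029642 = 1.2002031616
Term 3 = -0.0280 * 26.8500 * 0.9792189646 * 0.5935696813 = -0.4369722390
Theta = -2.3553943123 + (1.2002031616) + (-0.4369722390) = -1.592163


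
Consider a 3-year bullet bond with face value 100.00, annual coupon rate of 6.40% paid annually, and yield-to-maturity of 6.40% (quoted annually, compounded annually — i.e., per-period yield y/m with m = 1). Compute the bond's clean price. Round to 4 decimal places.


Coupon per period c = face * coupon_rate / m = 6.400000
Periods per year m = 1; per-period yield y/m = 0.064000
Number of cashflows N = 3
Cashflows (t years, CF_t, discount factor 1/(1+y/m)^(m*t), PV):
  t = 1.0000: CF_t = 6.400000, DF = 0.939850, PV = 6.015038
  t = 2.0000: CF_t = 6.400000, DF = 0.883317, PV = 5.653231
  t = 3.0000: CF_t = 106.400000, DF = 0.830185, PV = 88.331732
Price P = sum_t PV_t = 100.000000

Answer: Price = 100.0000


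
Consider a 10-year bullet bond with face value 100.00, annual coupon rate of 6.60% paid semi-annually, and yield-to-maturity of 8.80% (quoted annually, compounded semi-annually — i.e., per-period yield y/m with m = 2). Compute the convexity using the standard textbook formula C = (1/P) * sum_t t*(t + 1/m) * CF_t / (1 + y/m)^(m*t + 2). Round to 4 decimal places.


Coupon per period c = face * coupon_rate / m = 3.300000
Periods per year m = 2; per-period yield y/m = 0.044000
Number of cashflows N = 20
Cashflows (t years, CF_t, discount factor 1/(1+y/m)^(m*t), PV):
  t = 0.5000: CF_t = 3.300000, DF = 0.957854, PV = 3.160920
  t = 1.0000: CF_t = 3.300000, DF = 0.917485, PV = 3.027701
  t = 1.5000: CF_t = 3.300000, DF = 0.878817, PV = 2.900096
  t = 2.0000: CF_t = 3.300000, DF = 0.841779, PV = 2.777870
  t = 2.5000: CF_t = 3.300000, DF = 0.806302, PV = 2.660795
  t = 3.0000: CF_t = 3.300000, DF = 0.772320, PV = 2.548654
  t = 3.5000: CF_t = 3.300000, DF = 0.739770, PV = 2.441240
  t = 4.0000: CF_t = 3.300000, DF = 0.708592, PV = 2.338352
  t = 4.5000: CF_t = 3.300000, DF = 0.678728, PV = 2.239801
  t = 5.0000: CF_t = 3.300000, DF = 0.650122, PV = 2.145403
  t = 5.5000: CF_t = 3.300000, DF = 0.622722, PV = 2.054984
  t = 6.0000: CF_t = 3.300000, DF = 0.596477, PV = 1.968376
  t = 6.5000: CF_t = 3.300000, DF = 0.571339, PV = 1.885417
  t = 7.0000: CF_t = 3.300000, DF = 0.547259, PV = 1.805955
  t = 7.5000: CF_t = 3.300000, DF = 0.524195, PV = 1.729842
  t = 8.0000: CF_t = 3.300000, DF = 0.502102, PV = 1.656937
  t = 8.5000: CF_t = 3.300000, DF = 0.480941, PV = 1.587104
  t = 9.0000: CF_t = 3.300000, DF = 0.460671, PV = 1.520215
  t = 9.5000: CF_t = 3.300000, DF = 0.441256, PV = 1.456144
  t = 10.0000: CF_t = 103.300000, DF = 0.422659, PV = 43.660665
Price P = sum_t PV_t = 85.566473
Convexity numerator sum_t t*(t + 1/m) * CF_t / (1+y/m)^(m*t + 2):
  t = 0.5000: term = 1.450048
  t = 1.0000: term = 4.166805
  t = 1.5000: term = 7.982386
  t = 2.0000: term = 12.743272
  t = 2.5000: term = 18.309299
  t = 3.0000: term = 24.552700
  t = 3.5000: term = 31.357215
  t = 4.0000: term = 38.617260
  t = 4.5000: term = 46.237141
  t = 5.0000: term = 54.130327
  t = 5.5000: term = 62.218767
  t = 6.0000: term = 70.432251
  t = 6.5000: term = 78.707815
  t = 7.0000: term = 86.989186
  t = 7.5000: term = 95.226257
  t = 8.0000: term = 103.374608
  t = 8.5000: term = 111.395052
  t = 9.0000: term = 119.253211
  t = 9.5000: term = 126.919126
  t = 10.0000: term = 4206.090859
Convexity = (1/P) * sum = 5300.153583 / 85.566473 = 61.941943

Answer: Convexity = 61.9419


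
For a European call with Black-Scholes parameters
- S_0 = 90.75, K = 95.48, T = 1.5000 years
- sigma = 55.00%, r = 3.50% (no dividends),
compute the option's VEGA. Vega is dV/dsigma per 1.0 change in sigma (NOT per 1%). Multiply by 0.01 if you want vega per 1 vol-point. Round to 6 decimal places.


d1 = 0.3393161926; d2 = -0.3342934867
phi(d1) = 0.3766246268; exp(-qT) = 1.0000000000; exp(-rT) = 0.9488543211
Vega = S * exp(-qT) * phi(d1) * sqrt(T) = 90.7500 * 1.0000000000 * 0.3766246268 * 1.2247448714 = 41.860169

Answer: Vega = 41.860169


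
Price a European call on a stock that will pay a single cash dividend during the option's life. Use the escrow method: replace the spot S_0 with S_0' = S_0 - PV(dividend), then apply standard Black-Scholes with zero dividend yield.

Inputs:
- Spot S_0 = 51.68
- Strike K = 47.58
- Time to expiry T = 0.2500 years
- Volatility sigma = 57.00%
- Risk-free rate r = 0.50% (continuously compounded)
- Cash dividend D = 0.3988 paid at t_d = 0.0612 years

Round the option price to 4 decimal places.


Answer: Price = 7.6755

Derivation:
PV(D) = D * exp(-r * t_d) = 0.3988 * 0.99969405 = 0.39867799
S_0' = S_0 - PV(D) = 51.6800 - 0.39867799 = 51.28132201
d1 = (ln(S_0'/K) + (r + sigma^2/2)*T) / (sigma*sqrt(T)) = 0.40974241
d2 = d1 - sigma*sqrt(T) = 0.12474241
exp(-rT) = 0.99875078
N(d1) = 0.65900254; N(d2) = 0.54963626
C = S_0' * N(d1) - K * exp(-rT) * N(d2) = 51.28132201 * 0.65900254 - 47.5800 * 0.99875078 * 0.54963626 = 7.6755


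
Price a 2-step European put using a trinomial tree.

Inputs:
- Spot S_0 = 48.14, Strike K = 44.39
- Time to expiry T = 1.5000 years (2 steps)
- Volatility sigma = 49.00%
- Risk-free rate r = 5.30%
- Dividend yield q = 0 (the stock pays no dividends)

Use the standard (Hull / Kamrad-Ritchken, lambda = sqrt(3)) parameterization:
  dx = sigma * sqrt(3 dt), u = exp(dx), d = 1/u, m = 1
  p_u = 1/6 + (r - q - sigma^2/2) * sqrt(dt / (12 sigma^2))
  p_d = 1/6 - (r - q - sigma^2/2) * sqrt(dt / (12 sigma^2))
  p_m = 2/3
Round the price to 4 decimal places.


Answer: Price = V(0,0) = 6.5123

Derivation:
dt = T/N = 0.750000; dx = sigma*sqrt(3*dt) = 0.735000
u = exp(dx) = 2.085482; d = 1/u = 0.479505
p_u = 0.132457, p_m = 0.666667, p_d = 0.200876
Discount per step: exp(-r*dt) = 0.961030
Stock lattice S(k, j) with j the centered position index:
  k=0: S(0,+0) = 48.1400
  k=1: S(1,-1) = 23.0834; S(1,+0) = 48.1400; S(1,+1) = 100.3951
  k=2: S(2,-2) = 11.0686; S(2,-1) = 23.0834; S(2,+0) = 48.1400; S(2,+1) = 100.3951; S(2,+2) = 209.3722
Terminal payoffs V(N, j) = max(K - S_T, 0):
  V(2,-2) = 33.321387; V(2,-1) = 21.306607; V(2,+0) = 0.000000; V(2,+1) = 0.000000; V(2,+2) = 0.000000
Backward induction: V(k, j) = exp(-r*dt) * [p_u * V(k+1, j+1) + p_m * V(k+1, j) + p_d * V(k+1, j-1)]
  V(1,-1) = exp(-r*dt) * [p_u*0.000000 + p_m*21.306607 + p_d*33.321387] = 20.083470
  V(1,+0) = exp(-r*dt) * [p_u*0.000000 + p_m*0.000000 + p_d*21.306607] = 4.113190
  V(1,+1) = exp(-r*dt) * [p_u*0.000000 + p_m*0.000000 + p_d*0.000000] = 0.000000
  V(0,+0) = exp(-r*dt) * [p_u*0.000000 + p_m*4.113190 + p_d*20.083470] = 6.512332


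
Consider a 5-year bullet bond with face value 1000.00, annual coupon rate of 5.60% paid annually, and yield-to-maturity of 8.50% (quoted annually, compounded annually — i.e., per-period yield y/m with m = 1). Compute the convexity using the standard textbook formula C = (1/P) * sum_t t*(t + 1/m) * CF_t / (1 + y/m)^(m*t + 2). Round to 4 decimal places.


Coupon per period c = face * coupon_rate / m = 56.000000
Periods per year m = 1; per-period yield y/m = 0.085000
Number of cashflows N = 5
Cashflows (t years, CF_t, discount factor 1/(1+y/m)^(m*t), PV):
  t = 1.0000: CF_t = 56.000000, DF = 0.921659, PV = 51.612903
  t = 2.0000: CF_t = 56.000000, DF = 0.849455, PV = 47.569496
  t = 3.0000: CF_t = 56.000000, DF = 0.782908, PV = 43.842854
  t = 4.0000: CF_t = 56.000000, DF = 0.721574, PV = 40.408160
  t = 5.0000: CF_t = 1056.000000, DF = 0.665045, PV = 702.287967
Price P = sum_t PV_t = 885.721380
Convexity numerator sum_t t*(t + 1/m) * CF_t / (1+y/m)^(m*t + 2):
  t = 1.0000: term = 87.685707
  t = 2.0000: term = 242.448960
  t = 3.0000: term = 446.910524
  t = 4.0000: term = 686.498501
  t = 5.0000: term = 17896.866792
Convexity = (1/P) * sum = 19360.410485 / 885.721380 = 21.858353

Answer: Convexity = 21.8584


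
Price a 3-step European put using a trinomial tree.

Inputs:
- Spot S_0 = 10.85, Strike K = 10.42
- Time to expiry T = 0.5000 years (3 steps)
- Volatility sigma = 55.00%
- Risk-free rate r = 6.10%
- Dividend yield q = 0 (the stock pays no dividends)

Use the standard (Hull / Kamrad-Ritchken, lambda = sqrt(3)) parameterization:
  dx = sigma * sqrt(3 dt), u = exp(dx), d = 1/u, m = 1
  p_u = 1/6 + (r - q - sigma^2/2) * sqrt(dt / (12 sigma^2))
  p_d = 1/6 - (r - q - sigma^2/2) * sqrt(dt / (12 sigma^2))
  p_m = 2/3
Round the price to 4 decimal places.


dt = T/N = 0.166667; dx = sigma*sqrt(3*dt) = 0.388909
u = exp(dx) = 1.475370; d = 1/u = 0.677796
p_u = 0.147328, p_m = 0.666667, p_d = 0.186005
Discount per step: exp(-r*dt) = 0.989885
Stock lattice S(k, j) with j the centered position index:
  k=0: S(0,+0) = 10.8500
  k=1: S(1,-1) = 7.3541; S(1,+0) = 10.8500; S(1,+1) = 16.0078
  k=2: S(2,-2) = 4.9846; S(2,-1) = 7.3541; S(2,+0) = 10.8500; S(2,+1) = 16.0078; S(2,+2) = 23.6174
  k=3: S(3,-3) = 3.3785; S(3,-2) = 4.9846; S(3,-1) = 7.3541; S(3,+0) = 10.8500; S(3,+1) = 16.0078; S(3,+2) = 23.6174; S(3,+3) = 34.8444
Terminal payoffs V(N, j) = max(K - S_T, 0):
  V(3,-3) = 7.041476; V(3,-2) = 5.435428; V(3,-1) = 3.065912; V(3,+0) = 0.000000; V(3,+1) = 0.000000; V(3,+2) = 0.000000; V(3,+3) = 0.000000
Backward induction: V(k, j) = exp(-r*dt) * [p_u * V(k+1, j+1) + p_m * V(k+1, j) + p_d * V(k+1, j-1)]
  V(2,-2) = exp(-r*dt) * [p_u*3.065912 + p_m*5.435428 + p_d*7.041476] = 5.330593
  V(2,-1) = exp(-r*dt) * [p_u*0.000000 + p_m*3.065912 + p_d*5.435428] = 3.024056
  V(2,+0) = exp(-r*dt) * [p_u*0.000000 + p_m*0.000000 + p_d*3.065912] = 0.564506
  V(2,+1) = exp(-r*dt) * [p_u*0.000000 + p_m*0.000000 + p_d*0.000000] = 0.000000
  V(2,+2) = exp(-r*dt) * [p_u*0.000000 + p_m*0.000000 + p_d*0.000000] = 0.000000
  V(1,-1) = exp(-r*dt) * [p_u*0.564506 + p_m*3.024056 + p_d*5.330593] = 3.059459
  V(1,+0) = exp(-r*dt) * [p_u*0.000000 + p_m*0.564506 + p_d*3.024056] = 0.929331
  V(1,+1) = exp(-r*dt) * [p_u*0.000000 + p_m*0.000000 + p_d*0.564506] = 0.103939
  V(0,+0) = exp(-r*dt) * [p_u*0.103939 + p_m*0.929331 + p_d*3.059459] = 1.191763

Answer: Price = V(0,0) = 1.1918


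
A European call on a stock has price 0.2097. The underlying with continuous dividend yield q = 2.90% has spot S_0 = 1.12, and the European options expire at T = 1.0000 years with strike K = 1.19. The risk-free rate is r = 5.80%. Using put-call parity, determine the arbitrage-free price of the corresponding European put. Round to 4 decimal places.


Put-call parity: C - P = S_0 * exp(-qT) - K * exp(-rT).
S_0 * exp(-qT) = 1.1200 * 0.97141646 = 1.08798644
K * exp(-rT) = 1.1900 * 0.94364995 = 1.12294344
P = C - S*exp(-qT) + K*exp(-rT)
P = 0.2097 - 1.08798644 + 1.12294344 = 0.2447

Answer: Put price = 0.2447
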